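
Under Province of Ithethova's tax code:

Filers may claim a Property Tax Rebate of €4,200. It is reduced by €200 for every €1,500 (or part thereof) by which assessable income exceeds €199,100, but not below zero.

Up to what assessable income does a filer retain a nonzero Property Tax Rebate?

€229,100

After 20 increments the reduction is 20 × €200 = €4,000, leaving €200; one more increment wipes it out. Increment 20 ends at excess 20 × €1,500 = €30,000, so the highest qualifying income is €199,100 + €30,000 = €229,100.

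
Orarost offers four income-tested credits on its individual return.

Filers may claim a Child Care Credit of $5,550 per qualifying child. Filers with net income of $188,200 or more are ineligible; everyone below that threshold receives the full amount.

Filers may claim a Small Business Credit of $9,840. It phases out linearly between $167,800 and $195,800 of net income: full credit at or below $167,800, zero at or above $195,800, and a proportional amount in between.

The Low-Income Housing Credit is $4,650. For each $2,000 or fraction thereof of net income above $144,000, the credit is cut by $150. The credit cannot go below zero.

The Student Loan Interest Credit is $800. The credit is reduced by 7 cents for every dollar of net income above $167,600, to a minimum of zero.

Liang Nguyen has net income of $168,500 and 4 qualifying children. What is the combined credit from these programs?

$35,231

Child Care Credit: base = 4 × $5,550 = $22,200. $168,500 is below the $188,200 cutoff, so the full $22,200 applies.
Small Business Credit: $168,500 is $700 into a $28,000 phase-out range, leaving 27,300/28,000 of the credit: $9,840 × 27,300/28,000 = $9,594.
Low-Income Housing Credit: income exceeds $144,000 by $24,500, which is 13 full-or-partial $2,000 increments; reduction = 13 × $150 = $1,950, leaving $2,700.
Student Loan Interest Credit: 7% of the $900 excess over $167,600 is $63; credit = $800 − $63 = $737.
Total: $22,200 + $9,594 + $2,700 + $737 = $35,231.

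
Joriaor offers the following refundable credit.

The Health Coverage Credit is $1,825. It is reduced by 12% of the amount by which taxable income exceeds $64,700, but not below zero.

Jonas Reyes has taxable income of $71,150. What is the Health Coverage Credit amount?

$1,051

Health Coverage Credit: 12% of the $6,450 excess over $64,700 is $774; credit = $1,825 − $774 = $1,051.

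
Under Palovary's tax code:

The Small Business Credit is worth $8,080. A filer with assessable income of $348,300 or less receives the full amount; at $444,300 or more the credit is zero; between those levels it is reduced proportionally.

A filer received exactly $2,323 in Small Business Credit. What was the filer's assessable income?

$2,323 is 2,323/8,080 of the full $8,080, so 5,757/8,080 of the $96,000 range has been used: income = $348,300 + $96,000 × 5,757/8,080 = $416,700.

$416,700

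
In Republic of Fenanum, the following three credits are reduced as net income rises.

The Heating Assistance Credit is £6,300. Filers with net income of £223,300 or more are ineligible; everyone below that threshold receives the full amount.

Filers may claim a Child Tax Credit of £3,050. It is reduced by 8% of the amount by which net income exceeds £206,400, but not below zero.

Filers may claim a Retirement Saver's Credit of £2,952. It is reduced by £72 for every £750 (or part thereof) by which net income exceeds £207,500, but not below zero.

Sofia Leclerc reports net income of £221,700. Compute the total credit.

£9,710

Heating Assistance Credit: £221,700 is below the £223,300 cutoff, so the full £6,300 applies.
Child Tax Credit: 8% of the £15,300 excess over £206,400 is £1,224; credit = £3,050 − £1,224 = £1,826.
Retirement Saver's Credit: income exceeds £207,500 by £14,200, which is 19 full-or-partial £750 increments; reduction = 19 × £72 = £1,368, leaving £1,584.
Total: £6,300 + £1,826 + £1,584 = £9,710.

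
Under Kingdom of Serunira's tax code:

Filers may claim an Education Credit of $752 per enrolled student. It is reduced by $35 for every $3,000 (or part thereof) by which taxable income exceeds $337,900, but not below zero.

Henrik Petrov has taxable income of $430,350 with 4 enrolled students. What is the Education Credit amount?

Education Credit: base = 4 × $752 = $3,008. income exceeds $337,900 by $92,450, which is 31 full-or-partial $3,000 increments; reduction = 31 × $35 = $1,085, leaving $1,923.

$1,923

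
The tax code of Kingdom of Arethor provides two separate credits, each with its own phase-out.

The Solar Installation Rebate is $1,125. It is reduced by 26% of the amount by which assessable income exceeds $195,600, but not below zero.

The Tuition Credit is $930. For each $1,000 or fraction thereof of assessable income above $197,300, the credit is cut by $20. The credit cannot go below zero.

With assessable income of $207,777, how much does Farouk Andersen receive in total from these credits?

$710

Solar Installation Rebate: 26% of the $12,177 excess over $195,600 is $3,166.02 ≥ base, so the credit is $0.
Tuition Credit: income exceeds $197,300 by $10,477, which is 11 full-or-partial $1,000 increments; reduction = 11 × $20 = $220, leaving $710.
Total: $0 + $710 = $710.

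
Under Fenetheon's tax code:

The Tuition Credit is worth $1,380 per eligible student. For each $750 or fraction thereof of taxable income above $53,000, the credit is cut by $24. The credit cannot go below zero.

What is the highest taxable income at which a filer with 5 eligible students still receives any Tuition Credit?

Full credit = 5 × $1,380 = $6,900.
After 287 increments the reduction is 287 × $24 = $6,888, leaving $12; one more increment wipes it out. Increment 287 ends at excess 287 × $750 = $215,250, so the highest qualifying income is $53,000 + $215,250 = $268,250.

$268,250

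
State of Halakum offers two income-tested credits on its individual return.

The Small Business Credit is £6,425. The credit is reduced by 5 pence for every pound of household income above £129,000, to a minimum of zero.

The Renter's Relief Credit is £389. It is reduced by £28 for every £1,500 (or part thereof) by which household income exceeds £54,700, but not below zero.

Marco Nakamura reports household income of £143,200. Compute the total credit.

£5,715

Small Business Credit: 5% of the £14,200 excess over £129,000 is £710; credit = £6,425 − £710 = £5,715.
Renter's Relief Credit: income exceeds £54,700 by £88,500 → 59 increments × £28 = £1,652 ≥ base, so the credit is £0.
Total: £5,715 + £0 = £5,715.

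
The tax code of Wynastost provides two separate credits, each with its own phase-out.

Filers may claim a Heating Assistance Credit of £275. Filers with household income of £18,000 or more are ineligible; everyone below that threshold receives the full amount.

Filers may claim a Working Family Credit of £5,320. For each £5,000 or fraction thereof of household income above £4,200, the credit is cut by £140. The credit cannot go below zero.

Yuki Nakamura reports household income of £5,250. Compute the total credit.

Heating Assistance Credit: £5,250 is below the £18,000 cutoff, so the full £275 applies.
Working Family Credit: income exceeds £4,200 by £1,050, which is 1 full-or-partial £5,000 increment; reduction = 1 × £140 = £140, leaving £5,180.
Total: £275 + £5,180 = £5,455.

£5,455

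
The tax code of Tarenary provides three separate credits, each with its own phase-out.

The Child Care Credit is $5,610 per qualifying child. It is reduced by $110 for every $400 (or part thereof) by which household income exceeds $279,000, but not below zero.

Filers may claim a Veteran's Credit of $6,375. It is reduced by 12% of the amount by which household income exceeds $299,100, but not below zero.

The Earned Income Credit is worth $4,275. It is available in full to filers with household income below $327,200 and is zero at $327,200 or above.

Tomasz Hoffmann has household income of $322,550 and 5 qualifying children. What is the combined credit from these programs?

$23,896

Child Care Credit: base = 5 × $5,610 = $28,050. income exceeds $279,000 by $43,550, which is 109 full-or-partial $400 increments; reduction = 109 × $110 = $11,990, leaving $16,060.
Veteran's Credit: 12% of the $23,450 excess over $299,100 is $2,814; credit = $6,375 − $2,814 = $3,561.
Earned Income Credit: $322,550 is below the $327,200 cutoff, so the full $4,275 applies.
Total: $16,060 + $3,561 + $4,275 = $23,896.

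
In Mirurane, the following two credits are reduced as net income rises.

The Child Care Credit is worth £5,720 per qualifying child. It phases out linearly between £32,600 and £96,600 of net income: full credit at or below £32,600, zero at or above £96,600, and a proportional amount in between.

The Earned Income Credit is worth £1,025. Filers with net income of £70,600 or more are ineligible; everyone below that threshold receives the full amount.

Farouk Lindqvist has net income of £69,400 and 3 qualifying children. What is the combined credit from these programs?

Child Care Credit: base = 3 × £5,720 = £17,160. £69,400 is £36,800 into a £64,000 phase-out range, leaving 27,200/64,000 of the credit: £17,160 × 27,200/64,000 = £7,293.
Earned Income Credit: £69,400 is below the £70,600 cutoff, so the full £1,025 applies.
Total: £7,293 + £1,025 = £8,318.

£8,318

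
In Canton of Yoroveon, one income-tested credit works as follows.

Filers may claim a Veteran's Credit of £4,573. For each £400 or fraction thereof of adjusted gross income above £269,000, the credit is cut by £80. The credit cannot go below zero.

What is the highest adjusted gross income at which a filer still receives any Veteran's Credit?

£291,800

After 57 increments the reduction is 57 × £80 = £4,560, leaving £13; one more increment wipes it out. Increment 57 ends at excess 57 × £400 = £22,800, so the highest qualifying income is £269,000 + £22,800 = £291,800.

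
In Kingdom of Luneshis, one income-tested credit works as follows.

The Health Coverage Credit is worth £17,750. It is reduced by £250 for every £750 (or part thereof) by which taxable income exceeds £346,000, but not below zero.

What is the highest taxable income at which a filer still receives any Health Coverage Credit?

After 70 increments the reduction is 70 × £250 = £17,500, leaving £250; one more increment wipes it out. Increment 70 ends at excess 70 × £750 = £52,500, so the highest qualifying income is £346,000 + £52,500 = £398,500.

£398,500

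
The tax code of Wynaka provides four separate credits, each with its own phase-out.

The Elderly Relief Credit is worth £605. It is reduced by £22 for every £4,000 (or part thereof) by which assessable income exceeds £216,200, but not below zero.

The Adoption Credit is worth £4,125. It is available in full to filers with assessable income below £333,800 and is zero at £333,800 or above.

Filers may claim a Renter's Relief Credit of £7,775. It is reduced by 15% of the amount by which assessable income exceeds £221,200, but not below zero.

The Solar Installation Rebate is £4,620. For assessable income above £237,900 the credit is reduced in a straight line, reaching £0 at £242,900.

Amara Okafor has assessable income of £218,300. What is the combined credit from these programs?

Elderly Relief Credit: income exceeds £216,200 by £2,100, which is 1 full-or-partial £4,000 increment; reduction = 1 × £22 = £22, leaving £583.
Adoption Credit: £218,300 is below the £333,800 cutoff, so the full £4,125 applies.
Renter's Relief Credit: £218,300 is at or below the £221,200 threshold, so the full £7,775 applies.
Solar Installation Rebate: £218,300 is at or below the £237,900 threshold, so the full £4,620 applies.
Total: £583 + £4,125 + £7,775 + £4,620 = £17,103.

£17,103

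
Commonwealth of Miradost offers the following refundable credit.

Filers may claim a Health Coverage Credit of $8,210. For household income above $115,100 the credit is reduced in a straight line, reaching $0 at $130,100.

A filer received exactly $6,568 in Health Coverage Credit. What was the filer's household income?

$118,100

$6,568 is 6,568/8,210 of the full $8,210, so 1,642/8,210 of the $15,000 range has been used: income = $115,100 + $15,000 × 1,642/8,210 = $118,100.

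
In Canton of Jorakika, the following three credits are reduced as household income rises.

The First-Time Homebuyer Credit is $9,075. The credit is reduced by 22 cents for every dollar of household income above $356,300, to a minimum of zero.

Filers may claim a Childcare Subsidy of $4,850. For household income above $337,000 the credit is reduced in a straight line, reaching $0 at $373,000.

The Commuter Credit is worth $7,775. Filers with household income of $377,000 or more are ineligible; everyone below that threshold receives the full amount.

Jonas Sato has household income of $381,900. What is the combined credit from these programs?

$3,443

First-Time Homebuyer Credit: 22% of the $25,600 excess over $356,300 is $5,632; credit = $9,075 − $5,632 = $3,443.
Childcare Subsidy: $381,900 is at or above $373,000, so the credit is $0.
Commuter Credit: $381,900 meets or exceeds the $377,000 cutoff, so the credit is $0.
Total: $3,443 + $0 + $0 = $3,443.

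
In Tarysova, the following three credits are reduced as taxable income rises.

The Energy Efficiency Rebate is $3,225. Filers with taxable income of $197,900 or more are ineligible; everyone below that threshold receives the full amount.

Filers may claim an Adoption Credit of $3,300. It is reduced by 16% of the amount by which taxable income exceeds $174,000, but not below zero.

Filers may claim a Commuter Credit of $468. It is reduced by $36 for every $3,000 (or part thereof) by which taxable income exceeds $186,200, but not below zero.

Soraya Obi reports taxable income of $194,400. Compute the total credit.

$3,621

Energy Efficiency Rebate: $194,400 is below the $197,900 cutoff, so the full $3,225 applies.
Adoption Credit: 16% of the $20,400 excess over $174,000 is $3,264; credit = $3,300 − $3,264 = $36.
Commuter Credit: income exceeds $186,200 by $8,200, which is 3 full-or-partial $3,000 increments; reduction = 3 × $36 = $108, leaving $360.
Total: $3,225 + $36 + $360 = $3,621.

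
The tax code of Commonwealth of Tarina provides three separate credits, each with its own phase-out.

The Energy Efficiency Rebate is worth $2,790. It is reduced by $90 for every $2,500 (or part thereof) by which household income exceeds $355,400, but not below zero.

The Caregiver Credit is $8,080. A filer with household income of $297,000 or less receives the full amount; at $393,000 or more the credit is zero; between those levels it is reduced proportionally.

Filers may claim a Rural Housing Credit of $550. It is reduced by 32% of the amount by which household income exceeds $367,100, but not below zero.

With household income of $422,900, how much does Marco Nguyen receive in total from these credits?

Energy Efficiency Rebate: income exceeds $355,400 by $67,500, which is 27 full-or-partial $2,500 increments; reduction = 27 × $90 = $2,430, leaving $360.
Caregiver Credit: $422,900 is at or above $393,000, so the credit is $0.
Rural Housing Credit: 32% of the $55,800 excess over $367,100 is $17,856 ≥ base, so the credit is $0.
Total: $360 + $0 + $0 = $360.

$360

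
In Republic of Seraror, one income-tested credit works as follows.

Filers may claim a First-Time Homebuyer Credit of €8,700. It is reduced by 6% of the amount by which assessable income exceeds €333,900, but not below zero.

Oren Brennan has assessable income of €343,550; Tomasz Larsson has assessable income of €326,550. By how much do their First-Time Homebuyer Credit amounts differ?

Oren (€343,550): First-Time Homebuyer Credit: 6% of the €9,650 excess over €333,900 is €579; credit = €8,700 − €579 = €8,121.
Tomasz (€326,550): First-Time Homebuyer Credit: €326,550 is at or below the €333,900 threshold, so the full €8,700 applies.
Difference: |€8,121 − €8,700| = €579.

€579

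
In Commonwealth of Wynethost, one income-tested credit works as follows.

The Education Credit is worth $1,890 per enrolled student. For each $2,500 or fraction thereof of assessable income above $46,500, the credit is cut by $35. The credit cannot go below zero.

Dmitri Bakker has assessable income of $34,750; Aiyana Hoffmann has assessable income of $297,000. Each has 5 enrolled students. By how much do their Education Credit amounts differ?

$3,535

Dmitri ($34,750): Education Credit: base = 5 × $1,890 = $9,450. $34,750 is at or below the $46,500 threshold, so the full $9,450 applies.
Aiyana ($297,000): Education Credit: base = 5 × $1,890 = $9,450. income exceeds $46,500 by $250,500, which is 101 full-or-partial $2,500 increments; reduction = 101 × $35 = $3,535, leaving $5,915.
Difference: |$9,450 − $5,915| = $3,535.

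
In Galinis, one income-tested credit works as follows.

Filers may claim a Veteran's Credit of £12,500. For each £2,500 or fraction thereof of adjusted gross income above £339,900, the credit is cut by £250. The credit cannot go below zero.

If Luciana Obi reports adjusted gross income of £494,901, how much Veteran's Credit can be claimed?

Veteran's Credit: income exceeds £339,900 by £155,001 → 63 increments × £250 = £15,750 ≥ base, so the credit is £0.

£0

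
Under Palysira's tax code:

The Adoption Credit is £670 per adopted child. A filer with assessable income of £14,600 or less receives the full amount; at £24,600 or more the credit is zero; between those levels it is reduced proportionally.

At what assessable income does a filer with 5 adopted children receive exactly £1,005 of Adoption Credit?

Full credit = 5 × £670 = £3,350.
£1,005 is 1,005/3,350 of the full £3,350, so 2,345/3,350 of the £10,000 range has been used: income = £14,600 + £10,000 × 2,345/3,350 = £21,600.

£21,600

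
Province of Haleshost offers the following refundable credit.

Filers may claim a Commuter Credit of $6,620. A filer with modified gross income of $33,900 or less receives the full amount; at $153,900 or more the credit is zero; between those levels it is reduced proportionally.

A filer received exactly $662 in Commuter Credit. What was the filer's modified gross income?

$141,900

$662 is 662/6,620 of the full $6,620, so 5,958/6,620 of the $120,000 range has been used: income = $33,900 + $120,000 × 5,958/6,620 = $141,900.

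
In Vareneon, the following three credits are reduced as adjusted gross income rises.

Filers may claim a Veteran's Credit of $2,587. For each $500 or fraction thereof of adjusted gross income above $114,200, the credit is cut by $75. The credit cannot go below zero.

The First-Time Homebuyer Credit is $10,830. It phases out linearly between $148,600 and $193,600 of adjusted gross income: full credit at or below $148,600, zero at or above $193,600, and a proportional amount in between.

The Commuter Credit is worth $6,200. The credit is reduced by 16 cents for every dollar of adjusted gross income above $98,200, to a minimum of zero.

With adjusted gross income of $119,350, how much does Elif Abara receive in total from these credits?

Veteran's Credit: income exceeds $114,200 by $5,150, which is 11 full-or-partial $500 increments; reduction = 11 × $75 = $825, leaving $1,762.
First-Time Homebuyer Credit: $119,350 is at or below the $148,600 threshold, so the full $10,830 applies.
Commuter Credit: 16% of the $21,150 excess over $98,200 is $3,384; credit = $6,200 − $3,384 = $2,816.
Total: $1,762 + $10,830 + $2,816 = $15,408.

$15,408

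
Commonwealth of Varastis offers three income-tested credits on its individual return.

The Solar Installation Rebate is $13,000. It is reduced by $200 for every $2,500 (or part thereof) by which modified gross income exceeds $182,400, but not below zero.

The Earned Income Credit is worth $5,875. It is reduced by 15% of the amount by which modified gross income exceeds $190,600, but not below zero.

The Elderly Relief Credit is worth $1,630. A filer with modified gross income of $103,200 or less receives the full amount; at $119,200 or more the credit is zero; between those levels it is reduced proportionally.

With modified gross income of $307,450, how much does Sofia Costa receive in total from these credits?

Solar Installation Rebate: income exceeds $182,400 by $125,050, which is 51 full-or-partial $2,500 increments; reduction = 51 × $200 = $10,200, leaving $2,800.
Earned Income Credit: 15% of the $116,850 excess over $190,600 is $17,527.50 ≥ base, so the credit is $0.
Elderly Relief Credit: $307,450 is at or above $119,200, so the credit is $0.
Total: $2,800 + $0 + $0 = $2,800.

$2,800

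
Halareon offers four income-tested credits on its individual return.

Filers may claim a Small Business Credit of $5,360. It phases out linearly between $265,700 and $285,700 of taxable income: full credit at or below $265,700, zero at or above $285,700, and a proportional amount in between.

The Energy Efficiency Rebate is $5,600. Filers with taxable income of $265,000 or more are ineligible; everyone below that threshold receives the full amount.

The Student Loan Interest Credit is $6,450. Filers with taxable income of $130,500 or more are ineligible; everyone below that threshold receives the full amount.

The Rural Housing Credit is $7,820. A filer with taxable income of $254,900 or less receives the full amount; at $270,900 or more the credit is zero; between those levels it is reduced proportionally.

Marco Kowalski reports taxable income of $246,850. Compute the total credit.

Small Business Credit: $246,850 is at or below the $265,700 threshold, so the full $5,360 applies.
Energy Efficiency Rebate: $246,850 is below the $265,000 cutoff, so the full $5,600 applies.
Student Loan Interest Credit: $246,850 meets or exceeds the $130,500 cutoff, so the credit is $0.
Rural Housing Credit: $246,850 is at or below the $254,900 threshold, so the full $7,820 applies.
Total: $5,360 + $5,600 + $0 + $7,820 = $18,780.

$18,780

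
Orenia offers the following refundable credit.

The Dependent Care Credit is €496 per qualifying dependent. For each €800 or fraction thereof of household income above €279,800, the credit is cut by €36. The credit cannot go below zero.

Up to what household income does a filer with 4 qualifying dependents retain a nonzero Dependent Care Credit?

Full credit = 4 × €496 = €1,984.
After 55 increments the reduction is 55 × €36 = €1,980, leaving €4; one more increment wipes it out. Increment 55 ends at excess 55 × €800 = €44,000, so the highest qualifying income is €279,800 + €44,000 = €323,800.

€323,800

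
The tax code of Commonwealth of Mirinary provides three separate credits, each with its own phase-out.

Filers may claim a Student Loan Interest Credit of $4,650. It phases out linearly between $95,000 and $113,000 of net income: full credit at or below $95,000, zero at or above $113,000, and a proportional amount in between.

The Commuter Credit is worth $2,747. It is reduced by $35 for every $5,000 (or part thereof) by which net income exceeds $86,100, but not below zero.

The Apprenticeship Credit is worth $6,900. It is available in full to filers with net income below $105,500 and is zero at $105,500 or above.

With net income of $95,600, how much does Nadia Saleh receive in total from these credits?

Student Loan Interest Credit: $95,600 is $600 into a $18,000 phase-out range, leaving 17,400/18,000 of the credit: $4,650 × 17,400/18,000 = $4,495.
Commuter Credit: income exceeds $86,100 by $9,500, which is 2 full-or-partial $5,000 increments; reduction = 2 × $35 = $70, leaving $2,677.
Apprenticeship Credit: $95,600 is below the $105,500 cutoff, so the full $6,900 applies.
Total: $4,495 + $2,677 + $6,900 = $14,072.

$14,072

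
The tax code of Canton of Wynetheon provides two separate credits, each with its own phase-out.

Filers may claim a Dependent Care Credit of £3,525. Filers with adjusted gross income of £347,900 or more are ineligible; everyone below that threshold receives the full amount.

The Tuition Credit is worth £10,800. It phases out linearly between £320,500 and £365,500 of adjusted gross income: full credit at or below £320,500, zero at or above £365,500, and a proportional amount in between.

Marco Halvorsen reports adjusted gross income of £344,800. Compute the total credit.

Dependent Care Credit: £344,800 is below the £347,900 cutoff, so the full £3,525 applies.
Tuition Credit: £344,800 is £24,300 into a £45,000 phase-out range, leaving 20,700/45,000 of the credit: £10,800 × 20,700/45,000 = £4,968.
Total: £3,525 + £4,968 = £8,493.

£8,493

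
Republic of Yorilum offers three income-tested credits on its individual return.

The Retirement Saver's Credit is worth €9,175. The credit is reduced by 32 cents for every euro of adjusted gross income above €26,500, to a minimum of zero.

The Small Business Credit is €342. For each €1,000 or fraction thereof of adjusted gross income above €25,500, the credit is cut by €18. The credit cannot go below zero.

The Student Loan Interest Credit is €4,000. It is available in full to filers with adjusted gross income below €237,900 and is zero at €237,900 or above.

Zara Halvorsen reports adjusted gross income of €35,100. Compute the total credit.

Retirement Saver's Credit: 32% of the €8,600 excess over €26,500 is €2,752; credit = €9,175 − €2,752 = €6,423.
Small Business Credit: income exceeds €25,500 by €9,600, which is 10 full-or-partial €1,000 increments; reduction = 10 × €18 = €180, leaving €162.
Student Loan Interest Credit: €35,100 is below the €237,900 cutoff, so the full €4,000 applies.
Total: €6,423 + €162 + €4,000 = €10,585.

€10,585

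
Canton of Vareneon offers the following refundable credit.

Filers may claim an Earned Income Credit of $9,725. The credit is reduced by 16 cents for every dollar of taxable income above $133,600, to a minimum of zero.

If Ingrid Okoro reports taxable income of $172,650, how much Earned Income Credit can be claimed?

Earned Income Credit: 16% of the $39,050 excess over $133,600 is $6,248; credit = $9,725 − $6,248 = $3,477.

$3,477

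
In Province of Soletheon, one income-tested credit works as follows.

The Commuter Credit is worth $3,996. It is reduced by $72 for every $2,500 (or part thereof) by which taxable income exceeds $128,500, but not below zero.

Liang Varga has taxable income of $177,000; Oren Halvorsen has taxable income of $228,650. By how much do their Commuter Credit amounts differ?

Liang ($177,000): Commuter Credit: income exceeds $128,500 by $48,500, which is 20 full-or-partial $2,500 increments; reduction = 20 × $72 = $1,440, leaving $2,556.
Oren ($228,650): Commuter Credit: income exceeds $128,500 by $100,150, which is 41 full-or-partial $2,500 increments; reduction = 41 × $72 = $2,952, leaving $1,044.
Difference: |$2,556 − $1,044| = $1,512.

$1,512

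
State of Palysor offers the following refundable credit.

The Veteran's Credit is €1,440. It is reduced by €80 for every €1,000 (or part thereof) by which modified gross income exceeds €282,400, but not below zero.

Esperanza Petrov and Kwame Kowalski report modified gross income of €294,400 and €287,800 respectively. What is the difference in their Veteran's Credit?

Esperanza (€294,400): Veteran's Credit: income exceeds €282,400 by €12,000, which is 12 full-or-partial €1,000 increments; reduction = 12 × €80 = €960, leaving €480.
Kwame (€287,800): Veteran's Credit: income exceeds €282,400 by €5,400, which is 6 full-or-partial €1,000 increments; reduction = 6 × €80 = €480, leaving €960.
Difference: |€480 − €960| = €480.

€480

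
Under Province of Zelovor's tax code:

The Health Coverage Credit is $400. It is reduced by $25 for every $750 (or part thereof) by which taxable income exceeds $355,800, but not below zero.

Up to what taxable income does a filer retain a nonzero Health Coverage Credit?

$367,050

After 15 increments the reduction is 15 × $25 = $375, leaving $25; one more increment wipes it out. Increment 15 ends at excess 15 × $750 = $11,250, so the highest qualifying income is $355,800 + $11,250 = $367,050.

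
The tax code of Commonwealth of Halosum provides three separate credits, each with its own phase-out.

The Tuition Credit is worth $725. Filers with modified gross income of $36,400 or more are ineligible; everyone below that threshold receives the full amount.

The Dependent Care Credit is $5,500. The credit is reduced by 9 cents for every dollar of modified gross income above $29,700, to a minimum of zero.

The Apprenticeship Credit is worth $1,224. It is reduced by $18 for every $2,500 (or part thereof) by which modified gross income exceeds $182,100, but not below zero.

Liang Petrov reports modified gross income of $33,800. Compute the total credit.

Tuition Credit: $33,800 is below the $36,400 cutoff, so the full $725 applies.
Dependent Care Credit: 9% of the $4,100 excess over $29,700 is $369; credit = $5,500 − $369 = $5,131.
Apprenticeship Credit: $33,800 is at or below the $182,100 threshold, so the full $1,224 applies.
Total: $725 + $5,131 + $1,224 = $7,080.

$7,080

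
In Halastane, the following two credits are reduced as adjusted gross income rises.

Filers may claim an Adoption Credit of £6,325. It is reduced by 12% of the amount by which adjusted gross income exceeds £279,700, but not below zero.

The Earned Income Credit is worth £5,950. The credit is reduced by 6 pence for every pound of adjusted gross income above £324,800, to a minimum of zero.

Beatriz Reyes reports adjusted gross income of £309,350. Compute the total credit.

£8,717

Adoption Credit: 12% of the £29,650 excess over £279,700 is £3,558; credit = £6,325 − £3,558 = £2,767.
Earned Income Credit: £309,350 is at or below the £324,800 threshold, so the full £5,950 applies.
Total: £2,767 + £5,950 = £8,717.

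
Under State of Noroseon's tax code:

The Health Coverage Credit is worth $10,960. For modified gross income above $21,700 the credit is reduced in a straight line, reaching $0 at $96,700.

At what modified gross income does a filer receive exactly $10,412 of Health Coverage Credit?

$25,450

$10,412 is 10,412/10,960 of the full $10,960, so 548/10,960 of the $75,000 range has been used: income = $21,700 + $75,000 × 548/10,960 = $25,450.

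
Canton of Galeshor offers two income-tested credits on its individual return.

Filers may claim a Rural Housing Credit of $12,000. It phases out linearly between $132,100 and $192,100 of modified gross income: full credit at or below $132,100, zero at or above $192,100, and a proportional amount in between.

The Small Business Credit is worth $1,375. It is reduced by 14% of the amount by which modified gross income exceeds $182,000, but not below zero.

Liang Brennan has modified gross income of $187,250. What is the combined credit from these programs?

Rural Housing Credit: $187,250 is $55,150 into a $60,000 phase-out range, leaving 4,850/60,000 of the credit: $12,000 × 4,850/60,000 = $970.
Small Business Credit: 14% of the $5,250 excess over $182,000 is $735; credit = $1,375 − $735 = $640.
Total: $970 + $640 = $1,610.

$1,610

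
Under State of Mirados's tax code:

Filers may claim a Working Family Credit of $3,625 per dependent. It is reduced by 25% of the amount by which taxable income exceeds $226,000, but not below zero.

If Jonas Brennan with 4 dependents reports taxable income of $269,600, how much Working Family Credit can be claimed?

$3,600

Working Family Credit: base = 4 × $3,625 = $14,500. 25% of the $43,600 excess over $226,000 is $10,900; credit = $14,500 − $10,900 = $3,600.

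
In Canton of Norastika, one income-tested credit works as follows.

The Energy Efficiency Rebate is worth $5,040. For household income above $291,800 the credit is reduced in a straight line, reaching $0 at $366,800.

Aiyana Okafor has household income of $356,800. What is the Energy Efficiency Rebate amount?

Energy Efficiency Rebate: $356,800 is $65,000 into a $75,000 phase-out range, leaving 10,000/75,000 of the credit: $5,040 × 10,000/75,000 = $672.

$672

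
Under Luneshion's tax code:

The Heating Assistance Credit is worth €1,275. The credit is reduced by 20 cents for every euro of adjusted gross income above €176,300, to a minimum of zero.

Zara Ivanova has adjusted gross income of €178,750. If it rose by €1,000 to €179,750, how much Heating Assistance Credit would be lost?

€200

At €178,750 — 20% of the €2,450 excess over €176,300 is €490; credit = €1,275 − €490 = €785.
At €179,750 — 20% of the €3,450 excess over €176,300 is €690; credit = €1,275 − €690 = €585.
Lost: €785 − €585 = €200.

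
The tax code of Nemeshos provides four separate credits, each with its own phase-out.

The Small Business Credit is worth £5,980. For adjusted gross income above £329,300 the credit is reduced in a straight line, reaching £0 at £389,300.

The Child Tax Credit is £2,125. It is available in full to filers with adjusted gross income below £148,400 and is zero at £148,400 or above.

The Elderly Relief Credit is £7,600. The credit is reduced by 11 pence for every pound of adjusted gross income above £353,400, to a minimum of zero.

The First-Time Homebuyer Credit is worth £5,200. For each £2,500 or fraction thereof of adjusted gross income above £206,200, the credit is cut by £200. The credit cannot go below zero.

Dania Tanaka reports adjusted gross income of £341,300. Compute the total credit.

£12,384

Small Business Credit: £341,300 is £12,000 into a £60,000 phase-out range, leaving 48,000/60,000 of the credit: £5,980 × 48,000/60,000 = £4,784.
Child Tax Credit: £341,300 meets or exceeds the £148,400 cutoff, so the credit is £0.
Elderly Relief Credit: £341,300 is at or below the £353,400 threshold, so the full £7,600 applies.
First-Time Homebuyer Credit: income exceeds £206,200 by £135,100 → 55 increments × £200 = £11,000 ≥ base, so the credit is £0.
Total: £4,784 + £0 + £7,600 + £0 = £12,384.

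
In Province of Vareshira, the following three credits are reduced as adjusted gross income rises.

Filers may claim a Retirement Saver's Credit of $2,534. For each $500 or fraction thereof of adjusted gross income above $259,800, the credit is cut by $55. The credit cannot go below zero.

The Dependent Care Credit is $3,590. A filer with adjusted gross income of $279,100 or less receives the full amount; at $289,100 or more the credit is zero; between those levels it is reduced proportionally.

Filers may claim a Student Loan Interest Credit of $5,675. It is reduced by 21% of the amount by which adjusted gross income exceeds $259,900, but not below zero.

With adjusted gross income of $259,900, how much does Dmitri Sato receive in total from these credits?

Retirement Saver's Credit: income exceeds $259,800 by $100, which is 1 full-or-partial $500 increment; reduction = 1 × $55 = $55, leaving $2,479.
Dependent Care Credit: $259,900 is at or below the $279,100 threshold, so the full $3,590 applies.
Student Loan Interest Credit: $259,900 is at or below the $259,900 threshold, so the full $5,675 applies.
Total: $2,479 + $3,590 + $5,675 = $11,744.

$11,744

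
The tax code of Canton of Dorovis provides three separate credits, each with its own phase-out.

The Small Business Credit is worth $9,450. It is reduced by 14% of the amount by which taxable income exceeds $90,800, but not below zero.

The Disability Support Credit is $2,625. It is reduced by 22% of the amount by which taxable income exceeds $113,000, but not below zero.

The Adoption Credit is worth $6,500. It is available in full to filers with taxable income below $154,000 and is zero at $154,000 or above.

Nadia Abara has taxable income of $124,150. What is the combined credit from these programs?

$11,453

Small Business Credit: 14% of the $33,350 excess over $90,800 is $4,669; credit = $9,450 − $4,669 = $4,781.
Disability Support Credit: 22% of the $11,150 excess over $113,000 is $2,453; credit = $2,625 − $2,453 = $172.
Adoption Credit: $124,150 is below the $154,000 cutoff, so the full $6,500 applies.
Total: $4,781 + $172 + $6,500 = $11,453.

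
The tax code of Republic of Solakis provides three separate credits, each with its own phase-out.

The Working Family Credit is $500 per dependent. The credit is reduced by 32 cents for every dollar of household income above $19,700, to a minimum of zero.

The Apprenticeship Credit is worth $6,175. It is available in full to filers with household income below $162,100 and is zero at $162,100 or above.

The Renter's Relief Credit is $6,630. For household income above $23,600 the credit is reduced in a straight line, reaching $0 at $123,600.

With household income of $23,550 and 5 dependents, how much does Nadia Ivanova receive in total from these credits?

$14,073

Working Family Credit: base = 5 × $500 = $2,500. 32% of the $3,850 excess over $19,700 is $1,232; credit = $2,500 − $1,232 = $1,268.
Apprenticeship Credit: $23,550 is below the $162,100 cutoff, so the full $6,175 applies.
Renter's Relief Credit: $23,550 is at or below the $23,600 threshold, so the full $6,630 applies.
Total: $1,268 + $6,175 + $6,630 = $14,073.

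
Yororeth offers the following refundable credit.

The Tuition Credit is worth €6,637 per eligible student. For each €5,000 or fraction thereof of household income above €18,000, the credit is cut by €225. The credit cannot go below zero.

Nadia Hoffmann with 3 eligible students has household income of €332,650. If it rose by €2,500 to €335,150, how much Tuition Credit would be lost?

At €332,650 — base = 3 × €6,637 = €19,911. income exceeds €18,000 by €314,650, which is 63 full-or-partial €5,000 increments; reduction = 63 × €225 = €14,175, leaving €5,736.
At €335,150 — base = 3 × €6,637 = €19,911. income exceeds €18,000 by €317,150, which is 64 full-or-partial €5,000 increments; reduction = 64 × €225 = €14,400, leaving €5,511.
Lost: €5,736 − €5,511 = €225.

€225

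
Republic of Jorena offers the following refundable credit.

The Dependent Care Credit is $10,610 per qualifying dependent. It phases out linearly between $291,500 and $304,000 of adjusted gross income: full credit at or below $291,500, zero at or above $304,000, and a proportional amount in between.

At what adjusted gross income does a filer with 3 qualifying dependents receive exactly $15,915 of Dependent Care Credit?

Full credit = 3 × $10,610 = $31,830.
$15,915 is 15,915/31,830 of the full $31,830, so 15,915/31,830 of the $12,500 range has been used: income = $291,500 + $12,500 × 15,915/31,830 = $297,750.

$297,750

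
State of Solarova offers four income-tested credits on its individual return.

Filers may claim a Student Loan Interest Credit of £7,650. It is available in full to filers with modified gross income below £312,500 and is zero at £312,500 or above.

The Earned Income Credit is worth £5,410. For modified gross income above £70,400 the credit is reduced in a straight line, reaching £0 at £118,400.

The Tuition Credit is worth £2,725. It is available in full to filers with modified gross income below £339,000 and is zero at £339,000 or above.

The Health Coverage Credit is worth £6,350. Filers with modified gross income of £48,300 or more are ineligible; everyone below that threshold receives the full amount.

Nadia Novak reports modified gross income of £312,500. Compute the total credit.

£2,725

Student Loan Interest Credit: £312,500 meets or exceeds the £312,500 cutoff, so the credit is £0.
Earned Income Credit: £312,500 is at or above £118,400, so the credit is £0.
Tuition Credit: £312,500 is below the £339,000 cutoff, so the full £2,725 applies.
Health Coverage Credit: £312,500 meets or exceeds the £48,300 cutoff, so the credit is £0.
Total: £0 + £0 + £2,725 + £0 = £2,725.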